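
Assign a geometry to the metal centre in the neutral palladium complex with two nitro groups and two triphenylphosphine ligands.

Summing ligand charges against the 0 overall charge gives an oxidation state of +2 for palladium.
Group 10 minus oxidation state 2 gives a d⁸ configuration.
Coordination number: 4.
A 4d d⁸ ion has a large crystal-field splitting; square planar leaves the high-energy d_{x²−y²} orbital empty and maximises CFSE.

square planar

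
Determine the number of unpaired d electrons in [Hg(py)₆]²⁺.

0

Pyridine is neutral; balancing the +2 overall charge requires Hg(II).
Hg sits in group 12, so the d-electron count is 12 − 2 = 10.
In an octahedral field the d¹⁰ configuration is t₂g⁶e_g⁴, giving 0 unpaired electrons.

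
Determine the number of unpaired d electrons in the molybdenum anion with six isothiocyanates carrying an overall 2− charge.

2 unpaired electrons

Summing ligand charges against the −2 overall charge gives an oxidation state of +4 for molybdenum.
Mo sits in group 6, so the d-electron count is 6 − 4 = 2.
In an octahedral field the d² configuration is t₂g²e_g⁰ (only one arrangement possible), giving 2 unpaired electrons.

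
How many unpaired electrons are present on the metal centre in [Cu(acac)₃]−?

1 unpaired electron

Ligand charges: each acetylacetonate is −1. With an overall charge of −1 the copper centre must be in the +2 oxidation state.
Copper is a group-11 element; Cu(II) is therefore d⁹.
Counting donor atoms: 3×acetylacetonate (bidentate) → 6 donors. Coordination number = 6.
In an octahedral field the d⁹ configuration is t₂g⁶e_g³ (only one arrangement possible), giving 1 unpaired electron.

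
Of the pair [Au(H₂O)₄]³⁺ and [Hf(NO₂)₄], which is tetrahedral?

For [Au(H₂O)₄]³⁺: Summing ligand charges against the +3 overall charge gives an oxidation state of +3 for gold. Au sits in group 11, so the d-electron count is 11 − 3 = 8. A 5d d⁸ ion has a large crystal-field splitting; square planar leaves the high-energy d_{x²−y²} orbital empty and maximises CFSE. → square planar.
For [Hf(NO₂)₄]: Summing ligand charges against the 0 overall charge gives an oxidation state of +4 for hafnium. Hafnium is a group-4 element; Hf(IV) is therefore d⁰. A d⁰ ion has no crystal-field stabilisation preference between square planar and tetrahedral, so four ligands adopt the sterically favoured tetrahedral geometry. → tetrahedral.

[Hf(NO₂)₄]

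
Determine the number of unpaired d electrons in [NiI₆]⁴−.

Ligand charges: each iodide is −1. With an overall charge of −4 the nickel centre must be in the +2 oxidation state.
Group 10 minus oxidation state 2 gives a d⁸ configuration.
In an octahedral field the d⁸ configuration is t₂g⁶e_g² (only one arrangement possible), giving 2 unpaired electrons.

2 unpaired electrons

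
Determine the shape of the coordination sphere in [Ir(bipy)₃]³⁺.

2,2′-bipyridine is neutral; balancing the +3 overall charge requires Ir(III).
Group 9 minus oxidation state 3 gives a d⁶ configuration.
Counting donor atoms: 3×2,2′-bipyridine (bidentate) → 6 donors. Coordination number = 6.
Six donors around a single metal centre give an octahedral coordination sphere.

octahedral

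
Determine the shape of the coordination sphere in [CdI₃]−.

trigonal planar

Summing ligand charges against the −1 overall charge gives an oxidation state of +2 for cadmium.
Cadmium is a group-12 element; Cd(II) is therefore d¹⁰.
Coordination number: 3.
Three ligands around a d¹⁰ centre minimise repulsion in a trigonal-planar arrangement.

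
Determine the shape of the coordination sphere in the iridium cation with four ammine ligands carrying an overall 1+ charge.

Ligand charges: ammonia is neutral. With an overall charge of +1 the iridium centre must be in the +1 oxidation state.
Iridium is a group-9 element; Ir(I) is therefore d⁸.
With 4 monodentate ligands the coordination number is 4.
A 5d d⁸ ion has a large crystal-field splitting; square planar leaves the high-energy d_{x²−y²} orbital empty and maximises CFSE.

square planar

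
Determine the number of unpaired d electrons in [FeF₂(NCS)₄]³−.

Each fluoride is −1; each isothiocyanate is −1; balancing the −3 overall charge requires Fe(III).
Iron is a group-8 element; Fe(III) is therefore d⁵.
The spin state decides the count: Fluoride and isothiocyanate are weak-field ligands for a first-row metal, so the complex is high-spin.
An octahedral high-spin d⁵ ion is t₂g³e_g², giving 5 unpaired electrons.

5 unpaired electrons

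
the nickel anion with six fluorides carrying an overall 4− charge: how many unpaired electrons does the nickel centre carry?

2

Ligand charges: each fluoride is −1. With an overall charge of −4 the nickel centre must be in the +2 oxidation state.
Nickel is a group-10 element; Ni(II) is therefore d⁸.
In an octahedral field the d⁸ configuration is t₂g⁶e_g² (only one arrangement possible), giving 2 unpaired electrons.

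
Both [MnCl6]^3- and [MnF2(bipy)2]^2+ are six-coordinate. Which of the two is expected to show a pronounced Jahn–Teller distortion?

[MnCl6]^3-

[MnCl6]^3-: Each chloride is −1; balancing the −3 overall charge requires Mn(III). Mn sits in group 7, so the d-electron count is 7 − 3 = 4. Chloride is a weak-field ligand for a first-row metal, so the complex is high-spin. The t₂g³e_g¹ (high-spin) configuration has an unevenly filled e_g set; the Jahn–Teller theorem predicts a tetragonal distortion (typically axial elongation) to lift the degeneracy.
[MnF2(bipy)2]^2+: Each fluoride is −1; 2,2′-bipyridine is neutral; balancing the +2 overall charge requires Mn(IV). Group 7 minus oxidation state 4 gives a d³ configuration. The d³ configuration leaves the e_g set evenly filled (or empty) — no strong Jahn–Teller driving force.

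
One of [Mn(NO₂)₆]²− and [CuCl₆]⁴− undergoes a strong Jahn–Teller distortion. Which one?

[CuCl₆]⁴−

[Mn(NO₂)₆]²−: Each nitro (N-bound nitrite) is −1; balancing the −2 overall charge requires Mn(IV). Group 7 minus oxidation state 4 gives a d³ configuration. The d³ configuration leaves the e_g set evenly filled (or empty) — no strong Jahn–Teller driving force.
[CuCl₆]⁴−: Ligand charges: each chloride is −1. With an overall charge of −4 the copper centre must be in the +2 oxidation state. Group 11 minus oxidation state 2 gives a d⁹ configuration. The t₂g⁶e_g³ configuration has an unevenly filled e_g set; the Jahn–Teller theorem predicts a tetragonal distortion (typically axial elongation) to lift the degeneracy.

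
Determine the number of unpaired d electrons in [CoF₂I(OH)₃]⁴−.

Ligand charges: each fluoride is −1; each iodide is −1; each hydroxide is −1. With an overall charge of −4 the cobalt centre must be in the +2 oxidation state.
Cobalt is a group-9 element; Co(II) is therefore d⁷.
The spin state decides the count: Fluoride, hydroxide, and iodide are weak-field ligands for a first-row metal, so the complex is high-spin.
An octahedral high-spin d⁷ ion is t₂g⁵e_g², giving 3 unpaired electrons.

3 unpaired electrons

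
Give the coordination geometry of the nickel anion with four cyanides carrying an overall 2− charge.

Summing ligand charges against the −2 overall charge gives an oxidation state of +2 for nickel.
Ni sits in group 10, so the d-electron count is 10 − 2 = 8.
With 4 monodentate ligands the coordination number is 4.
Cyanide is a strong-field ligand (high in the spectrochemical series).
A 3d d⁸ ion with strong-field ligands gains enough CFSE to favour square planar over tetrahedral.

square planar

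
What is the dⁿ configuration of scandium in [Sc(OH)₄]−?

d0

Summing ligand charges against the −1 overall charge gives an oxidation state of +3 for scandium.
Group 3 minus oxidation state 3 gives a d⁰ configuration.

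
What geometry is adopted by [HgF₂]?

linear

Each fluoride is −1; balancing the 0 overall charge requires Hg(II).
Mercury is a group-12 element; Hg(II) is therefore d¹⁰.
Coordination number: 2.
A d¹⁰ ion with only two ligands adopts a linear arrangement (sp hybridisation; no CFSE preference).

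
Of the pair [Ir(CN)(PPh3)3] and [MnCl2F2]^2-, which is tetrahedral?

For [Ir(CN)(PPh3)3]: Ligand charges: each cyanide is −1; triphenylphosphine is neutral. With an overall charge of 0 the iridium centre must be in the +1 oxidation state. Iridium is a group-9 element; Ir(I) is therefore d⁸. A 5d d⁸ ion has a large crystal-field splitting; square planar leaves the high-energy d_{x²−y²} orbital empty and maximises CFSE. → square planar.
For [MnCl2F2]^2-: Each chloride is −1; each fluoride is −1; balancing the −2 overall charge requires Mn(II). Manganese is a group-7 element; Mn(II) is therefore d⁵. A high-spin d⁵ ion has zero CFSE in either geometry, so four ligands adopt the sterically favoured tetrahedral geometry. → tetrahedral.

[MnCl2F2]^2-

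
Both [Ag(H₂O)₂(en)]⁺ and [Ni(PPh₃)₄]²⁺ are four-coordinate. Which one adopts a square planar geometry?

For [Ag(H₂O)₂(en)]⁺: Summing ligand charges against the +1 overall charge gives an oxidation state of +1 for silver. Group 11 minus oxidation state 1 gives a d¹⁰ configuration. A d¹⁰ ion has no crystal-field stabilisation preference between square planar and tetrahedral, so four ligands adopt the sterically favoured tetrahedral geometry. → tetrahedral.
For [Ni(PPh₃)₄]²⁺: Triphenylphosphine is neutral; balancing the +2 overall charge requires Ni(II). Ni sits in group 10, so the d-electron count is 10 − 2 = 8. Triphenylphosphine is a strong-field ligand (high in the spectrochemical series). A 3d d⁸ ion with strong-field ligands gains enough CFSE to favour square planar over tetrahedral. → square planar.

[Ni(PPh₃)₄]²⁺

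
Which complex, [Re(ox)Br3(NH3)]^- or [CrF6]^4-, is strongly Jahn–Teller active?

[CrF6]^4-

[Re(ox)Br3(NH3)]^-: Each oxalate is −2; each bromide is −1; ammonia is neutral; balancing the −1 overall charge requires Re(IV). Re sits in group 7, so the d-electron count is 7 − 4 = 3. The d³ configuration leaves the e_g set evenly filled (or empty) — no strong Jahn–Teller driving force.
[CrF6]^4-: Ligand charges: each fluoride is −1. With an overall charge of −4 the chromium centre must be in the +2 oxidation state. Chromium is a group-6 element; Cr(II) is therefore d⁴. Fluoride is a weak-field ligand for a first-row metal, so the complex is high-spin. The t₂g³e_g¹ (high-spin) configuration has an unevenly filled e_g set; the Jahn–Teller theorem predicts a tetragonal distortion (typically axial elongation) to lift the degeneracy.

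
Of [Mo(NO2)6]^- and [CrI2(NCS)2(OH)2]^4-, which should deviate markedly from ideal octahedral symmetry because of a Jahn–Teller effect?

[CrI2(NCS)2(OH)2]^4-

[Mo(NO2)6]^-: Summing ligand charges against the −1 overall charge gives an oxidation state of +5 for molybdenum. Molybdenum is a group-6 element; Mo(V) is therefore d¹. The d¹ configuration leaves the e_g set evenly filled (or empty) — no strong Jahn–Teller driving force.
[CrI2(NCS)2(OH)2]^4-: Summing ligand charges against the −4 overall charge gives an oxidation state of +2 for chromium. Cr sits in group 6, so the d-electron count is 6 − 2 = 4. Hydroxide, iodide, and isothiocyanate are weak-field ligands for a first-row metal, so the complex is high-spin. The t₂g³e_g¹ (high-spin) configuration has an unevenly filled e_g set; the Jahn–Teller theorem predicts a tetragonal distortion (typically axial elongation) to lift the degeneracy.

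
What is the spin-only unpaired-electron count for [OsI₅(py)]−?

2

Each iodide is −1; pyridine is neutral; balancing the −1 overall charge requires Os(IV).
Os sits in group 8, so the d-electron count is 8 − 4 = 4.
The spin state decides the count: a 5d ion has a large Δₒ and is invariably low-spin.
An octahedral low-spin d⁴ ion is t₂g⁴e_g⁰, giving 2 unpaired electrons.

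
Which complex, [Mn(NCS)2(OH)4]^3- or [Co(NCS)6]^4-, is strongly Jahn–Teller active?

[Mn(NCS)2(OH)4]^3-: Ligand charges: each isothiocyanate is −1; each hydroxide is −1. With an overall charge of −3 the manganese centre must be in the +3 oxidation state. Mn sits in group 7, so the d-electron count is 7 − 3 = 4. Hydroxide and isothiocyanate are weak-field ligands for a first-row metal, so the complex is high-spin. The t₂g³e_g¹ (high-spin) configuration has an unevenly filled e_g set; the Jahn–Teller theorem predicts a tetragonal distortion (typically axial elongation) to lift the degeneracy.
[Co(NCS)6]^4-: Summing ligand charges against the −4 overall charge gives an oxidation state of +2 for cobalt. Group 9 minus oxidation state 2 gives a d⁷ configuration. Isothiocyanate is a weak-field ligand for a first-row metal, so the complex is high-spin. The d⁷ configuration leaves the e_g set evenly filled (or empty) — no strong Jahn–Teller driving force.

[Mn(NCS)2(OH)4]^3-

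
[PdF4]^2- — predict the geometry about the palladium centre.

square planar

Ligand charges: each fluoride is −1. With an overall charge of −2 the palladium centre must be in the +2 oxidation state.
Palladium is a group-10 element; Pd(II) is therefore d⁸.
With 4 monodentate ligands the coordination number is 4.
A 4d d⁸ ion has a large crystal-field splitting; square planar leaves the high-energy d_{x²−y²} orbital empty and maximises CFSE.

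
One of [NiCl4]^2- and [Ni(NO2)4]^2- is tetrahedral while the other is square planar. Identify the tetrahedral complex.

[NiCl4]^2-

For [NiCl4]^2-: Ligand charges: each chloride is −1. With an overall charge of −2 the nickel centre must be in the +2 oxidation state. Ni sits in group 10, so the d-electron count is 10 − 2 = 8. Chloride is a weak-field ligand. With weak-field ligands the CFSE gain from square planar is small, so a 3d d⁸ ion takes the sterically preferred tetrahedral geometry. → tetrahedral.
For [Ni(NO2)4]^2-: Each nitro (N-bound nitrite) is −1; balancing the −2 overall charge requires Ni(II). Ni sits in group 10, so the d-electron count is 10 − 2 = 8. Nitro (N-bound nitrite) is a strong-field ligand (high in the spectrochemical series). A 3d d⁸ ion with strong-field ligands gains enough CFSE to favour square planar over tetrahedral. → square planar.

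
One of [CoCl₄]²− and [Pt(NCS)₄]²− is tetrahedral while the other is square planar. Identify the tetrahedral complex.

[CoCl₄]²−

For [CoCl₄]²−: Ligand charges: each chloride is −1. With an overall charge of −2 the cobalt centre must be in the +2 oxidation state. Group 9 minus oxidation state 2 gives a d⁷ configuration. For a high-spin 3d d⁷ ion with weak-field ligands the small Δₜ gives little square-planar CFSE advantage, so four ligands adopt the sterically favoured tetrahedral geometry. → tetrahedral.
For [Pt(NCS)₄]²−: Summing ligand charges against the −2 overall charge gives an oxidation state of +2 for platinum. Group 10 minus oxidation state 2 gives a d⁸ configuration. A 5d d⁸ ion has a large crystal-field splitting; square planar leaves the high-energy d_{x²−y²} orbital empty and maximises CFSE. → square planar.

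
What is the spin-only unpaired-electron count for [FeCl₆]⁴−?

4

Summing ligand charges against the −4 overall charge gives an oxidation state of +2 for iron.
Fe sits in group 8, so the d-electron count is 8 − 2 = 6.
The spin state decides the count: Chloride is a weak-field ligand for a first-row metal, so the complex is high-spin.
An octahedral high-spin d⁶ ion is t₂g⁴e_g², giving 4 unpaired electrons.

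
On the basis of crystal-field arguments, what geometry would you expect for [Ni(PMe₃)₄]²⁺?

Summing ligand charges against the +2 overall charge gives an oxidation state of +2 for nickel.
Nickel is a group-10 element; Ni(II) is therefore d⁸.
Coordination number: 4.
Trimethylphosphine is a strong-field ligand (high in the spectrochemical series).
A 3d d⁸ ion with strong-field ligands gains enough CFSE to favour square planar over tetrahedral.

square planar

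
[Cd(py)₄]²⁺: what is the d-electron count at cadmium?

d10

Summing ligand charges against the +2 overall charge gives an oxidation state of +2 for cadmium.
Cd sits in group 12, so the d-electron count is 12 − 2 = 10.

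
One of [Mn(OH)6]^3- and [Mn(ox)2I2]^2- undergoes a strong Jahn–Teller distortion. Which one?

[Mn(OH)6]^3-

[Mn(OH)6]^3-: Ligand charges: each hydroxide is −1. With an overall charge of −3 the manganese centre must be in the +3 oxidation state. Mn sits in group 7, so the d-electron count is 7 − 3 = 4. Hydroxide is a weak-field ligand for a first-row metal, so the complex is high-spin. The t₂g³e_g¹ (high-spin) configuration has an unevenly filled e_g set; the Jahn–Teller theorem predicts a tetragonal distortion (typically axial elongation) to lift the degeneracy.
[Mn(ox)2I2]^2-: Ligand charges: each oxalate is −2; each iodide is −1. With an overall charge of −2 the manganese centre must be in the +4 oxidation state. Group 7 minus oxidation state 4 gives a d³ configuration. The d³ configuration leaves the e_g set evenly filled (or empty) — no strong Jahn–Teller driving force.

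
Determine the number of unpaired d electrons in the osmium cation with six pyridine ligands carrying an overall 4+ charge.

2 unpaired electrons

Pyridine is neutral; balancing the +4 overall charge requires Os(IV).
Osmium is a group-8 element; Os(IV) is therefore d⁴.
The spin state decides the count: a 5d ion has a large Δₒ and is invariably low-spin.
An octahedral low-spin d⁴ ion is t₂g⁴e_g⁰, giving 2 unpaired electrons.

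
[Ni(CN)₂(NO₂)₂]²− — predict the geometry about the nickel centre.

square planar

Each cyanide is −1; each nitro (N-bound nitrite) is −1; balancing the −2 overall charge requires Ni(II).
Nickel is a group-10 element; Ni(II) is therefore d⁸.
With 4 monodentate ligands the coordination number is 4.
Cyanide and nitro (N-bound nitrite) are strong-field ligands (high in the spectrochemical series).
A 3d d⁸ ion with strong-field ligands gains enough CFSE to favour square planar over tetrahedral.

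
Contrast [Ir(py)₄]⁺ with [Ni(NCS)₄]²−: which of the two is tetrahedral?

[Ni(NCS)₄]²−

For [Ir(py)₄]⁺: Ligand charges: pyridine is neutral. With an overall charge of +1 the iridium centre must be in the +1 oxidation state. Iridium is a group-9 element; Ir(I) is therefore d⁸. A 5d d⁸ ion has a large crystal-field splitting; square planar leaves the high-energy d_{x²−y²} orbital empty and maximises CFSE. → square planar.
For [Ni(NCS)₄]²−: Summing ligand charges against the −2 overall charge gives an oxidation state of +2 for nickel. Ni sits in group 10, so the d-electron count is 10 − 2 = 8. Isothiocyanate is a weak-field ligand. With weak-field ligands the CFSE gain from square planar is small, so a 3d d⁸ ion takes the sterically preferred tetrahedral geometry. → tetrahedral.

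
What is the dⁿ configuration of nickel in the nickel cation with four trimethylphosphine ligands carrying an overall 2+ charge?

d8

Trimethylphosphine is neutral; balancing the +2 overall charge requires Ni(II).
Nickel is a group-10 element; Ni(II) is therefore d⁸.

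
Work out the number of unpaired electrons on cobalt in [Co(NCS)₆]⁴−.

Each isothiocyanate is −1; balancing the −4 overall charge requires Co(II).
Co sits in group 9, so the d-electron count is 9 − 2 = 7.
The spin state decides the count: Isothiocyanate is a weak-field ligand for a first-row metal, so the complex is high-spin.
An octahedral high-spin d⁷ ion is t₂g⁵e_g², giving 3 unpaired electrons.

3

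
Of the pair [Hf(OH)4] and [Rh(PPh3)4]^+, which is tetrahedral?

[Hf(OH)4]

For [Hf(OH)4]: Each hydroxide is −1; balancing the 0 overall charge requires Hf(IV). Group 4 minus oxidation state 4 gives a d⁰ configuration. A d⁰ ion has no crystal-field stabilisation preference between square planar and tetrahedral, so four ligands adopt the sterically favoured tetrahedral geometry. → tetrahedral.
For [Rh(PPh3)4]^+: Triphenylphosphine is neutral; balancing the +1 overall charge requires Rh(I). Rhodium is a group-9 element; Rh(I) is therefore d⁸. A 4d d⁸ ion has a large crystal-field splitting; square planar leaves the high-energy d_{x²−y²} orbital empty and maximises CFSE. → square planar.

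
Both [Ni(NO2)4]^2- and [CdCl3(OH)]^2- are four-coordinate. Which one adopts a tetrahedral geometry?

[CdCl3(OH)]^2-

For [Ni(NO2)4]^2-: Each nitro (N-bound nitrite) is −1; balancing the −2 overall charge requires Ni(II). Nickel is a group-10 element; Ni(II) is therefore d⁸. Nitro (N-bound nitrite) is a strong-field ligand (high in the spectrochemical series). A 3d d⁸ ion with strong-field ligands gains enough CFSE to favour square planar over tetrahedral. → square planar.
For [CdCl3(OH)]^2-: Summing ligand charges against the −2 overall charge gives an oxidation state of +2 for cadmium. Group 12 minus oxidation state 2 gives a d¹⁰ configuration. A d¹⁰ ion has no crystal-field stabilisation preference between square planar and tetrahedral, so four ligands adopt the sterically favoured tetrahedral geometry. → tetrahedral.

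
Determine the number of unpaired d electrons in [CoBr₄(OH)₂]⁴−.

Ligand charges: each bromide is −1; each hydroxide is −1. With an overall charge of −4 the cobalt centre must be in the +2 oxidation state.
Cobalt is a group-9 element; Co(II) is therefore d⁷.
The spin state decides the count: Bromide and hydroxide are weak-field ligands for a first-row metal, so the complex is high-spin.
An octahedral high-spin d⁷ ion is t₂g⁵e_g², giving 3 unpaired electrons.

3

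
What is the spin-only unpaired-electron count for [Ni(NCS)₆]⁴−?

2 unpaired electrons

Summing ligand charges against the −4 overall charge gives an oxidation state of +2 for nickel.
Nickel is a group-10 element; Ni(II) is therefore d⁸.
In an octahedral field the d⁸ configuration is t₂g⁶e_g² (only one arrangement possible), giving 2 unpaired electrons.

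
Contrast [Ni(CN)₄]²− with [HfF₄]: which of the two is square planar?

[Ni(CN)₄]²−

For [Ni(CN)₄]²−: Summing ligand charges against the −2 overall charge gives an oxidation state of +2 for nickel. Group 10 minus oxidation state 2 gives a d⁸ configuration. Cyanide is a strong-field ligand (high in the spectrochemical series). A 3d d⁸ ion with strong-field ligands gains enough CFSE to favour square planar over tetrahedral. → square planar.
For [HfF₄]: Ligand charges: each fluoride is −1. With an overall charge of 0 the hafnium centre must be in the +4 oxidation state. Hafnium is a group-4 element; Hf(IV) is therefore d⁰. A d⁰ ion has no crystal-field stabilisation preference between square planar and tetrahedral, so four ligands adopt the sterically favoured tetrahedral geometry. → tetrahedral.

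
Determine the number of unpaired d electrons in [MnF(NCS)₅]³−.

4

Summing ligand charges against the −3 overall charge gives an oxidation state of +3 for manganese.
Mn sits in group 7, so the d-electron count is 7 − 3 = 4.
The spin state decides the count: Fluoride and isothiocyanate are weak-field ligands for a first-row metal, so the complex is high-spin.
An octahedral high-spin d⁴ ion is t₂g³e_g¹, giving 4 unpaired electrons.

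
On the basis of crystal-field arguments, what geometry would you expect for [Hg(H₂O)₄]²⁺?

Water is neutral; balancing the +2 overall charge requires Hg(II).
Mercury is a group-12 element; Hg(II) is therefore d¹⁰.
With 4 monodentate ligands the coordination number is 4.
A d¹⁰ ion has no crystal-field stabilisation preference between square planar and tetrahedral, so four ligands adopt the sterically favoured tetrahedral geometry.

tetrahedral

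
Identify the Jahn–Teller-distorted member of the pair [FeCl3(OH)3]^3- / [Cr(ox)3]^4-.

[Cr(ox)3]^4-

[FeCl3(OH)3]^3-: Each chloride is −1; each hydroxide is −1; balancing the −3 overall charge requires Fe(III). Group 8 minus oxidation state 3 gives a d⁵ configuration. Chloride and hydroxide are weak-field ligands for a first-row metal, so the complex is high-spin. The d⁵ configuration leaves the e_g set evenly filled (or empty) — no strong Jahn–Teller driving force.
[Cr(ox)3]^4-: Each oxalate is −2; balancing the −4 overall charge requires Cr(II). Group 6 minus oxidation state 2 gives a d⁴ configuration. Oxalate is a weak-field ligand for a first-row metal, so the complex is high-spin. The t₂g³e_g¹ (high-spin) configuration has an unevenly filled e_g set; the Jahn–Teller theorem predicts a tetragonal distortion (typically axial elongation) to lift the degeneracy.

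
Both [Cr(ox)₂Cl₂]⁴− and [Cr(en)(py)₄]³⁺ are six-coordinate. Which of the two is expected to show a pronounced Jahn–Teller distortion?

[Cr(ox)₂Cl₂]⁴−

[Cr(ox)₂Cl₂]⁴−: Summing ligand charges against the −4 overall charge gives an oxidation state of +2 for chromium. Group 6 minus oxidation state 2 gives a d⁴ configuration. Chloride and oxalate are weak-field ligands for a first-row metal, so the complex is high-spin. The t₂g³e_g¹ (high-spin) configuration has an unevenly filled e_g set; the Jahn–Teller theorem predicts a tetragonal distortion (typically axial elongation) to lift the degeneracy.
[Cr(en)(py)₄]³⁺: Ligand charges: ethylenediamine is neutral; pyridine is neutral. With an overall charge of +3 the chromium centre must be in the +3 oxidation state. Group 6 minus oxidation state 3 gives a d³ configuration. The d³ configuration leaves the e_g set evenly filled (or empty) — no strong Jahn–Teller driving force.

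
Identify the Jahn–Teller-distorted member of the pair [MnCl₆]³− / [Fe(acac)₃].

[MnCl₆]³−

[MnCl₆]³−: Ligand charges: each chloride is −1. With an overall charge of −3 the manganese centre must be in the +3 oxidation state. Group 7 minus oxidation state 3 gives a d⁴ configuration. Chloride is a weak-field ligand for a first-row metal, so the complex is high-spin. The t₂g³e_g¹ (high-spin) configuration has an unevenly filled e_g set; the Jahn–Teller theorem predicts a tetragonal distortion (typically axial elongation) to lift the degeneracy.
[Fe(acac)₃]: Ligand charges: each acetylacetonate is −1. With an overall charge of 0 the iron centre must be in the +3 oxidation state. Group 8 minus oxidation state 3 gives a d⁵ configuration. Acetylacetonate is a weak-field ligand for a first-row metal, so the complex is high-spin. The d⁵ configuration leaves the e_g set evenly filled (or empty) — no strong Jahn–Teller driving force.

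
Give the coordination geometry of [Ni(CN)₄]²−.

Ligand charges: each cyanide is −1. With an overall charge of −2 the nickel centre must be in the +2 oxidation state.
Group 10 minus oxidation state 2 gives a d⁸ configuration.
With 4 monodentate ligands the coordination number is 4.
Cyanide is a strong-field ligand (high in the spectrochemical series).
A 3d d⁸ ion with strong-field ligands gains enough CFSE to favour square planar over tetrahedral.

square planar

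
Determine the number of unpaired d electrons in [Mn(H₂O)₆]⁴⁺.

Water is neutral; balancing the +4 overall charge requires Mn(IV).
Mn sits in group 7, so the d-electron count is 7 − 4 = 3.
In an octahedral field the d³ configuration is t₂g³e_g⁰ (only one arrangement possible), giving 3 unpaired electrons.

3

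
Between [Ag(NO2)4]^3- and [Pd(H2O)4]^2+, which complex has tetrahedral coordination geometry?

For [Ag(NO2)4]^3-: Ligand charges: each nitro (N-bound nitrite) is −1. With an overall charge of −3 the silver centre must be in the +1 oxidation state. Ag sits in group 11, so the d-electron count is 11 − 1 = 10. A d¹⁰ ion has no crystal-field stabilisation preference between square planar and tetrahedral, so four ligands adopt the sterically favoured tetrahedral geometry. → tetrahedral.
For [Pd(H2O)4]^2+: Summing ligand charges against the +2 overall charge gives an oxidation state of +2 for palladium. Pd sits in group 10, so the d-electron count is 10 − 2 = 8. A 4d d⁸ ion has a large crystal-field splitting; square planar leaves the high-energy d_{x²−y²} orbital empty and maximises CFSE. → square planar.

[Ag(NO2)4]^3-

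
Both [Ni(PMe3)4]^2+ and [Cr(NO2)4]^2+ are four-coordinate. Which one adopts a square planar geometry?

For [Ni(PMe3)4]^2+: Summing ligand charges against the +2 overall charge gives an oxidation state of +2 for nickel. Ni sits in group 10, so the d-electron count is 10 − 2 = 8. Trimethylphosphine is a strong-field ligand (high in the spectrochemical series). A 3d d⁸ ion with strong-field ligands gains enough CFSE to favour square planar over tetrahedral. → square planar.
For [Cr(NO2)4]^2+: Summing ligand charges against the +2 overall charge gives an oxidation state of +6 for chromium. Chromium is a group-6 element; Cr(VI) is therefore d⁰. A d⁰ ion has no crystal-field stabilisation preference between square planar and tetrahedral, so four ligands adopt the sterically favoured tetrahedral geometry. → tetrahedral.

[Ni(PMe3)4]^2+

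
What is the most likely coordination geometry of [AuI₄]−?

Ligand charges: each iodide is −1. With an overall charge of −1 the gold centre must be in the +3 oxidation state.
Group 11 minus oxidation state 3 gives a d⁸ configuration.
With 4 monodentate ligands the coordination number is 4.
A 5d d⁸ ion has a large crystal-field splitting; square planar leaves the high-energy d_{x²−y²} orbital empty and maximises CFSE.

square planar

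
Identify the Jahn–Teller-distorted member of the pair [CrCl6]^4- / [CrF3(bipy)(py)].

[CrCl6]^4-

[CrCl6]^4-: Each chloride is −1; balancing the −4 overall charge requires Cr(II). Cr sits in group 6, so the d-electron count is 6 − 2 = 4. Chloride is a weak-field ligand for a first-row metal, so the complex is high-spin. The t₂g³e_g¹ (high-spin) configuration has an unevenly filled e_g set; the Jahn–Teller theorem predicts a tetragonal distortion (typically axial elongation) to lift the degeneracy.
[CrF3(bipy)(py)]: Each fluoride is −1; 2,2′-bipyridine is neutral; pyridine is neutral; balancing the 0 overall charge requires Cr(III). Chromium is a group-6 element; Cr(III) is therefore d³. The d³ configuration leaves the e_g set evenly filled (or empty) — no strong Jahn–Teller driving force.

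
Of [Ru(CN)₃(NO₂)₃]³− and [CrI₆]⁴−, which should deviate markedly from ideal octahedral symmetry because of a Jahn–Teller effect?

[CrI₆]⁴−

[Ru(CN)₃(NO₂)₃]³−: Summing ligand charges against the −3 overall charge gives an oxidation state of +3 for ruthenium. Ruthenium is a group-8 element; Ru(III) is therefore d⁵. A 4d ion has a large Δₒ and is invariably low-spin. The d⁵ configuration leaves the e_g set evenly filled (or empty) — no strong Jahn–Teller driving force.
[CrI₆]⁴−: Each iodide is −1; balancing the −4 overall charge requires Cr(II). Chromium is a group-6 element; Cr(II) is therefore d⁴. Iodide is a weak-field ligand for a first-row metal, so the complex is high-spin. The t₂g³e_g¹ (high-spin) configuration has an unevenly filled e_g set; the Jahn–Teller theorem predicts a tetragonal distortion (typically axial elongation) to lift the degeneracy.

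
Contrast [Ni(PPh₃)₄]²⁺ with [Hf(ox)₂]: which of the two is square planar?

For [Ni(PPh₃)₄]²⁺: Summing ligand charges against the +2 overall charge gives an oxidation state of +2 for nickel. Group 10 minus oxidation state 2 gives a d⁸ configuration. Triphenylphosphine is a strong-field ligand (high in the spectrochemical series). A 3d d⁸ ion with strong-field ligands gains enough CFSE to favour square planar over tetrahedral. → square planar.
For [Hf(ox)₂]: Each oxalate is −2; balancing the 0 overall charge requires Hf(IV). Hafnium is a group-4 element; Hf(IV) is therefore d⁰. A d⁰ ion has no crystal-field stabilisation preference between square planar and tetrahedral, so four ligands adopt the sterically favoured tetrahedral geometry. → tetrahedral.

[Ni(PPh₃)₄]²⁺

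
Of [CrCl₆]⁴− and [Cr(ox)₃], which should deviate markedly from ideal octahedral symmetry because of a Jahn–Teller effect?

[CrCl₆]⁴−: Summing ligand charges against the −4 overall charge gives an oxidation state of +2 for chromium. Cr sits in group 6, so the d-electron count is 6 − 2 = 4. Chloride is a weak-field ligand for a first-row metal, so the complex is high-spin. The t₂g³e_g¹ (high-spin) configuration has an unevenly filled e_g set; the Jahn–Teller theorem predicts a tetragonal distortion (typically axial elongation) to lift the degeneracy.
[Cr(ox)₃]: Ligand charges: each oxalate is −2. With an overall charge of 0 the chromium centre must be in the +6 oxidation state. Cr sits in group 6, so the d-electron count is 6 − 6 = 0. The d⁰ configuration leaves the e_g set evenly filled (or empty) — no strong Jahn–Teller driving force.

[CrCl₆]⁴−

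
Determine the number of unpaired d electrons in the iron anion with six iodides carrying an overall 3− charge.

Each iodide is −1; balancing the −3 overall charge requires Fe(III).
Group 8 minus oxidation state 3 gives a d⁵ configuration.
The spin state decides the count: Iodide is a weak-field ligand for a first-row metal, so the complex is high-spin.
An octahedral high-spin d⁵ ion is t₂g³e_g², giving 5 unpaired electrons.

5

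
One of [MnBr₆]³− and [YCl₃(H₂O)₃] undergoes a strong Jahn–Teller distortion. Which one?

[MnBr₆]³−: Each bromide is −1; balancing the −3 overall charge requires Mn(III). Group 7 minus oxidation state 3 gives a d⁴ configuration. Bromide is a weak-field ligand for a first-row metal, so the complex is high-spin. The t₂g³e_g¹ (high-spin) configuration has an unevenly filled e_g set; the Jahn–Teller theorem predicts a tetragonal distortion (typically axial elongation) to lift the degeneracy.
[YCl₃(H₂O)₃]: Each chloride is −1; water is neutral; balancing the 0 overall charge requires Y(III). Y sits in group 3, so the d-electron count is 3 − 3 = 0. The d⁰ configuration leaves the e_g set evenly filled (or empty) — no strong Jahn–Teller driving force.

[MnBr₆]³−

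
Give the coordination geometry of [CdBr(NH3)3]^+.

tetrahedral

Summing ligand charges against the +1 overall charge gives an oxidation state of +2 for cadmium.
Cadmium is a group-12 element; Cd(II) is therefore d¹⁰.
Coordination number: 4.
A d¹⁰ ion has no crystal-field stabilisation preference between square planar and tetrahedral, so four ligands adopt the sterically favoured tetrahedral geometry.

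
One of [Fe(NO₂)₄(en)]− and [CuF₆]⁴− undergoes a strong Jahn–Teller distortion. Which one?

[CuF₆]⁴−

[Fe(NO₂)₄(en)]−: Summing ligand charges against the −1 overall charge gives an oxidation state of +3 for iron. Fe sits in group 8, so the d-electron count is 8 − 3 = 5. Nitro (N-bound nitrite) is a strong-field ligand (high in the spectrochemical series) for a first-row metal, so the complex is low-spin. The d⁵ configuration leaves the e_g set evenly filled (or empty) — no strong Jahn–Teller driving force.
[CuF₆]⁴−: Each fluoride is −1; balancing the −4 overall charge requires Cu(II). Group 11 minus oxidation state 2 gives a d⁹ configuration. The t₂g⁶e_g³ configuration has an unevenly filled e_g set; the Jahn–Teller theorem predicts a tetragonal distortion (typically axial elongation) to lift the degeneracy.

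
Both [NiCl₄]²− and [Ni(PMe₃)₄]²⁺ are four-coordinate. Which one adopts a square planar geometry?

For [NiCl₄]²−: Summing ligand charges against the −2 overall charge gives an oxidation state of +2 for nickel. Nickel is a group-10 element; Ni(II) is therefore d⁸. Chloride is a weak-field ligand. With weak-field ligands the CFSE gain from square planar is small, so a 3d d⁸ ion takes the sterically preferred tetrahedral geometry. → tetrahedral.
For [Ni(PMe₃)₄]²⁺: Trimethylphosphine is neutral; balancing the +2 overall charge requires Ni(II). Group 10 minus oxidation state 2 gives a d⁸ configuration. Trimethylphosphine is a strong-field ligand (high in the spectrochemical series). A 3d d⁸ ion with strong-field ligands gains enough CFSE to favour square planar over tetrahedral. → square planar.

[Ni(PMe₃)₄]²⁺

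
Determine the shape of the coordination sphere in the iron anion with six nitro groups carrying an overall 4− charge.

Summing ligand charges against the −4 overall charge gives an oxidation state of +2 for iron.
Group 8 minus oxidation state 2 gives a d⁶ configuration.
With 6 monodentate ligands the coordination number is 6.
Six donors around a single metal centre give an octahedral coordination sphere.

octahedral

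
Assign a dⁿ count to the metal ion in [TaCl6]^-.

Each chloride is −1; balancing the −1 overall charge requires Ta(V).
Ta sits in group 5, so the d-electron count is 5 − 5 = 0.

d⁰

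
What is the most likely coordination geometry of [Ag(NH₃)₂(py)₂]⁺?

tetrahedral

Ammonia is neutral; pyridine is neutral; balancing the +1 overall charge requires Ag(I).
Ag sits in group 11, so the d-electron count is 11 − 1 = 10.
With 4 monodentate ligands the coordination number is 4.
A d¹⁰ ion has no crystal-field stabilisation preference between square planar and tetrahedral, so four ligands adopt the sterically favoured tetrahedral geometry.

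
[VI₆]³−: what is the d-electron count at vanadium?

Ligand charges: each iodide is −1. With an overall charge of −3 the vanadium centre must be in the +3 oxidation state.
V sits in group 5, so the d-electron count is 5 − 3 = 2.

d2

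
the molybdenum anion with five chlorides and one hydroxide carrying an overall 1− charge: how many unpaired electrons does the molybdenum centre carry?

Each chloride is −1; each hydroxide is −1; balancing the −1 overall charge requires Mo(V).
Group 6 minus oxidation state 5 gives a d¹ configuration.
In an octahedral field the d¹ configuration is t₂g¹e_g⁰ (only one arrangement possible), giving 1 unpaired electron.

1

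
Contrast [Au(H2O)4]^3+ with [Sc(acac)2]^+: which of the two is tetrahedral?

[Sc(acac)2]^+

For [Au(H2O)4]^3+: Ligand charges: water is neutral. With an overall charge of +3 the gold centre must be in the +3 oxidation state. Au sits in group 11, so the d-electron count is 11 − 3 = 8. A 5d d⁸ ion has a large crystal-field splitting; square planar leaves the high-energy d_{x²−y²} orbital empty and maximises CFSE. → square planar.
For [Sc(acac)2]^+: Summing ligand charges against the +1 overall charge gives an oxidation state of +3 for scandium. Sc sits in group 3, so the d-electron count is 3 − 3 = 0. A d⁰ ion has no crystal-field stabilisation preference between square planar and tetrahedral, so four ligands adopt the sterically favoured tetrahedral geometry. → tetrahedral.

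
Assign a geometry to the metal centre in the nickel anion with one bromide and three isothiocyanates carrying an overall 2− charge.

tetrahedral

Summing ligand charges against the −2 overall charge gives an oxidation state of +2 for nickel.
Group 10 minus oxidation state 2 gives a d⁸ configuration.
Coordination number: 4.
Bromide and isothiocyanate are weak-field ligands.
With weak-field ligands the CFSE gain from square planar is small, so a 3d d⁸ ion takes the sterically preferred tetrahedral geometry.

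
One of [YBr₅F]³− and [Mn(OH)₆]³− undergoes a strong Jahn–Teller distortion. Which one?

[Mn(OH)₆]³−

[YBr₅F]³−: Ligand charges: each bromide is −1; each fluoride is −1. With an overall charge of −3 the yttrium centre must be in the +3 oxidation state. Yttrium is a group-3 element; Y(III) is therefore d⁰. The d⁰ configuration leaves the e_g set evenly filled (or empty) — no strong Jahn–Teller driving force.
[Mn(OH)₆]³−: Summing ligand charges against the −3 overall charge gives an oxidation state of +3 for manganese. Group 7 minus oxidation state 3 gives a d⁴ configuration. Hydroxide is a weak-field ligand for a first-row metal, so the complex is high-spin. The t₂g³e_g¹ (high-spin) configuration has an unevenly filled e_g set; the Jahn–Teller theorem predicts a tetragonal distortion (typically axial elongation) to lift the degeneracy.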